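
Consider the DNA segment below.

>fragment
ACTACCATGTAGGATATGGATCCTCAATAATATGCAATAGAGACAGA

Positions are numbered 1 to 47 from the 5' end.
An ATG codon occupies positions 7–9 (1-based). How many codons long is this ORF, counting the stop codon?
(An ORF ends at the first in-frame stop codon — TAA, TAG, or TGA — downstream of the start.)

2

Codons from position 7: ATG (7–9), TAG (10–12).
TAG is the first in-frame stop; that's 2 codons including the stop.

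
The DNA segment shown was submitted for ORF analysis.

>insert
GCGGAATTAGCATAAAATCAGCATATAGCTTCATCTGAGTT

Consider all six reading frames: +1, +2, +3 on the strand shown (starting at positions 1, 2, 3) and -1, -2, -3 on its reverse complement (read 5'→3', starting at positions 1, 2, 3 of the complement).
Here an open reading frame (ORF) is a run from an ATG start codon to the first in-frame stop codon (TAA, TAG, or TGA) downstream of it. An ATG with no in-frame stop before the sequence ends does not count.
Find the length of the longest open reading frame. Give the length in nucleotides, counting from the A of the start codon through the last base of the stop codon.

Reverse complement (5'→3'): AACTCAGATGAAGCTATATGCTGATTTTATGCTAATTCCGC
Frame +1: GCG GAA TTA GCA TAA AAT CAG CAT ATA GCT TCA TCT GAG — no ATG→stop ORF.
Frame +2: CGG AAT TAG CAT AAA ATC AGC ATA TAG CTT CAT CTG AGT — no ATG→stop ORF.
Frame +3: GGA ATT AGC ATA AAA TCA GCA TAT AGC TTC ATC TGA GTT — no ATG→stop ORF.
Frame -1: AAC TCA GAT GAA GCT ATA TGC TGA TTT TAT GCT AAT TCC — no ATG→stop ORF.
Frame -2: ACT CAG ATG AAG CTA TAT GCT GAT TTT ATG CTA ATT CCG — no ATG→stop ORF.
Frame -3: CTC AGA TGA AGC TAT ATG CTG ATT TTA TGC TAA TTC CGC — ATG at 18, stop TAA at 33 → 18 nt.
Longest: frame -3, positions 18–35, 18 nt = 6 codons = 5 aa. → 18 nucleotides.

18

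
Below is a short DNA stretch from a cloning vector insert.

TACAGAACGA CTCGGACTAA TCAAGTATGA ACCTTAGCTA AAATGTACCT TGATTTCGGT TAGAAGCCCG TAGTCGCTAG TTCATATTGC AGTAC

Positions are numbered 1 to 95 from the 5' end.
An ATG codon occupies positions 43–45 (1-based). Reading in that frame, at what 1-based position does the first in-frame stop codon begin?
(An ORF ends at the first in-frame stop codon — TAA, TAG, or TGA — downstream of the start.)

Codons from position 43: ATG (43–45), TAC (46–48), CTT (49–51), GAT (52–54), TTC (55–57), GGT (58–60), TAG (61–63).
TAG is a stop codon; it begins at position 61.

61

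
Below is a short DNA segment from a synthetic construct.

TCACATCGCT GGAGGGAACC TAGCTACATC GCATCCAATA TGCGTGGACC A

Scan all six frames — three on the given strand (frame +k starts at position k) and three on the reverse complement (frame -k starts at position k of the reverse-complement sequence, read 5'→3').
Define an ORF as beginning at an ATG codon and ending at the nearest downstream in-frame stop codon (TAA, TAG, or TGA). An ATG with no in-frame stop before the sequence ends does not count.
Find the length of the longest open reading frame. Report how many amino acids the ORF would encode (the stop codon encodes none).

4

Reverse complement (5'→3'): TGGTCCACGCATATTGGATGCGATGTAGCTAGGTTCCCTCCAGCGATGTGA
Frame +1: TCA CAT CGC TGG AGG GAA CCT AGC TAC ATC GCA TCC AAT ATG CGT GGA CCA — no ATG→stop ORF.
Frame +2: CAC ATC GCT GGA GGG AAC CTA GCT ACA TCG CAT CCA ATA TGC GTG GAC — no ATG→stop ORF.
Frame +3: ACA TCG CTG GAG GGA ACC TAG CTA CAT CGC ATC CAA TAT GCG TGG ACC — no ATG→stop ORF.
Frame -1: TGG TCC ACG CAT ATT GGA TGC GAT GTA GCT AGG TTC CCT CCA GCG ATG TGA — ATG at 46, stop TGA at 49 → 6 nt.
Frame -2: GGT CCA CGC ATA TTG GAT GCG ATG TAG CTA GGT TCC CTC CAG CGA TGT — ATG at 23, stop TAG at 26 → 6 nt.
Frame -3: GTC CAC GCA TAT TGG ATG CGA TGT AGC TAG GTT CCC TCC AGC GAT GTG — ATG at 18, stop TAG at 30 → 15 nt.
Longest: frame -3, positions 18–32, 15 nt = 5 codons = 4 aa. → 4 amino acids.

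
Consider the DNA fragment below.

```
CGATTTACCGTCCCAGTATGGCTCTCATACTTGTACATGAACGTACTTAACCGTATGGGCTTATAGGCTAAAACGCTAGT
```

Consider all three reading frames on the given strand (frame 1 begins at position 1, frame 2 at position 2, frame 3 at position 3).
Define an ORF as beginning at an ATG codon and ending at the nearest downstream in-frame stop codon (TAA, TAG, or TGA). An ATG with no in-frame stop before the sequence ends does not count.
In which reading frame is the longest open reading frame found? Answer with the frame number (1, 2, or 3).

3

Frame 1: CGA TTT ACC GTC CCA GTA TGG CTC TCA TAC TTG TAC ATG AAC GTA CTT AAC CGT ATG GGC TTA TAG GCT AAA ACG CTA — ATG at 37, stop TAG at 64 → 30 nt; ATG at 55, stop TAG at 64 → 12 nt.
Frame 2: GAT TTA CCG TCC CAG TAT GGC TCT CAT ACT TGT ACA TGA ACG TAC TTA ACC GTA TGG GCT TAT AGG CTA AAA CGC TAG — no ATG→stop ORF.
Frame 3: ATT TAC CGT CCC AGT ATG GCT CTC ATA CTT GTA CAT GAA CGT ACT TAA CCG TAT GGG CTT ATA GGC TAA AAC GCT AGT — ATG at 18, stop TAA at 48 → 33 nt.
Longest ORF is 33 nt in frame 3 (positions 18–50).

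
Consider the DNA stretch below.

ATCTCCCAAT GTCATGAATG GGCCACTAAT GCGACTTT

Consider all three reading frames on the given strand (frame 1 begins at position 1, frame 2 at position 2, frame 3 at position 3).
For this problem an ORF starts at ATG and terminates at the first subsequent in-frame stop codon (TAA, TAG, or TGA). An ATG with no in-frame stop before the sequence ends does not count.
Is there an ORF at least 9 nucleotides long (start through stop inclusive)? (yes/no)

Frame 1: ATC TCC CAA TGT CAT GAA TGG GCC ACT AAT GCG ACT — no ATG→stop ORF.
Frame 2: TCT CCC AAT GTC ATG AAT GGG CCA CTA ATG CGA CTT — no ATG→stop ORF.
Frame 3: CTC CCA ATG TCA TGA ATG GGC CAC TAA TGC GAC TTT — ATG at 9, stop TGA at 15 → 9 nt; ATG at 18, stop TAA at 27 → 12 nt.
Frame 3 has an ORF of 9 nucleotides (positions 9–17) ≥ 9, so yes.

yes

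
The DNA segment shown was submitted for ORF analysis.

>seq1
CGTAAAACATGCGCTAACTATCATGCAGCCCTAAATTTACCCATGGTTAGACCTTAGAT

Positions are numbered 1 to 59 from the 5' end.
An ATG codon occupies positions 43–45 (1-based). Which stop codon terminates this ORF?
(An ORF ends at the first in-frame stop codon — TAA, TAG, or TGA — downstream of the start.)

TAG

Codons from position 43: ATG (43–45), GTT (46–48), AGA (49–51), CCT (52–54), TAG (55–57).
The first in-frame stop codon is TAG.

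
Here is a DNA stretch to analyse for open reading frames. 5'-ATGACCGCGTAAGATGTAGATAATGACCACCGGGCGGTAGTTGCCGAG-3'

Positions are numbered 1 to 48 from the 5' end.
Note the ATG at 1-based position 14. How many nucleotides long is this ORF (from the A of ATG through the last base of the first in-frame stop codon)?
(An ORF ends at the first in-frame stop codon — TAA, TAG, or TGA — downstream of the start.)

6

Codons from position 14: ATG (14–16), TAG (17–19).
TAG is the first in-frame stop; ORF spans 14–19, 6 nucleotides.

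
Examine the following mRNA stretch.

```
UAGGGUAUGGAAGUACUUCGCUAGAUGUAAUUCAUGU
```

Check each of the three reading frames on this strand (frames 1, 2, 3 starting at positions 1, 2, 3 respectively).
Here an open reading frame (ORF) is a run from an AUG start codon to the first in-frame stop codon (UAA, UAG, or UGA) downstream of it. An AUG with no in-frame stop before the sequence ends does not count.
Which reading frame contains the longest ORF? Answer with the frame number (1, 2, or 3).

Frame 1: UAG GGU AUG GAA GUA CUU CGC UAG AUG UAA UUC AUG — AUG at 7, stop UAG at 22 → 18 nt; AUG at 25, stop UAA at 28 → 6 nt.
Frame 2: AGG GUA UGG AAG UAC UUC GCU AGA UGU AAU UCA UGU — no AUG→stop ORF.
Frame 3: GGG UAU GGA AGU ACU UCG CUA GAU GUA AUU CAU — no AUG→stop ORF.
Longest ORF is 18 nt in frame 1 (positions 7–24).

1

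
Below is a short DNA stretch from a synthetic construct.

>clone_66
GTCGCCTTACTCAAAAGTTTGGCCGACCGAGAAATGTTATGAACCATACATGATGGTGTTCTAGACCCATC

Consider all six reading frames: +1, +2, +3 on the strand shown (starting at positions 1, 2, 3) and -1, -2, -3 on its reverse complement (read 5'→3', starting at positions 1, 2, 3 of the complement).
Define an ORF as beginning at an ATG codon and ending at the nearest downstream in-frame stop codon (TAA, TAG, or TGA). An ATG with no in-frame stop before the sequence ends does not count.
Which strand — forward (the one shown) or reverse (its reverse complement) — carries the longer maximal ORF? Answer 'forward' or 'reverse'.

Reverse complement (5'→3'): GATGGGTCTAGAACACCATCATGTATGGTTCATAACATTTCTCGGTCGGCCAAACTTTTGAGTAAGGCGAC
Frame +1: GTC GCC TTA CTC AAA AGT TTG GCC GAC CGA GAA ATG TTA TGA ACC ATA CAT GAT GGT GTT CTA GAC CCA — ATG at 34, stop TGA at 40 → 9 nt.
Frame +2: TCG CCT TAC TCA AAA GTT TGG CCG ACC GAG AAA TGT TAT GAA CCA TAC ATG ATG GTG TTC TAG ACC CAT — ATG at 50, stop TAG at 62 → 15 nt; ATG at 53, stop TAG at 62 → 12 nt.
Frame +3: CGC CTT ACT CAA AAG TTT GGC CGA CCG AGA AAT GTT ATG AAC CAT ACA TGA TGG TGT TCT AGA CCC ATC — ATG at 39, stop TGA at 51 → 15 nt.
Frame -1: GAT GGG TCT AGA ACA CCA TCA TGT ATG GTT CAT AAC ATT TCT CGG TCG GCC AAA CTT TTG AGT AAG GCG — no ATG→stop ORF.
Frame -2: ATG GGT CTA GAA CAC CAT CAT GTA TGG TTC ATA ACA TTT CTC GGT CGG CCA AAC TTT TGA GTA AGG CGA — ATG at 2, stop TGA at 59 → 60 nt.
Frame -3: TGG GTC TAG AAC ACC ATC ATG TAT GGT TCA TAA CAT TTC TCG GTC GGC CAA ACT TTT GAG TAA GGC GAC — ATG at 21, stop TAA at 33 → 15 nt.
Forward-strand max 15 nt; reverse-strand max 60 nt. The reverse strand has the longer ORF.

reverse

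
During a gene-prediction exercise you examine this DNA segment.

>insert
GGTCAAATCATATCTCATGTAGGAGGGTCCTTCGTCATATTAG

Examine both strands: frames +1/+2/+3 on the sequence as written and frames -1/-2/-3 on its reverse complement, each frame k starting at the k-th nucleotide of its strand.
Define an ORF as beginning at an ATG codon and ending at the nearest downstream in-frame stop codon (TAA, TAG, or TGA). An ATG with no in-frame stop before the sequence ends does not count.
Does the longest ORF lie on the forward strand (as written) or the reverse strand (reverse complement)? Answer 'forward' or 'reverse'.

Reverse complement (5'→3'): CTAATATGACGAAGGACCCTCCTACATGAGATATGATTTGACC
Frame +1: GGT CAA ATC ATA TCT CAT GTA GGA GGG TCC TTC GTC ATA TTA — no ATG→stop ORF.
Frame +2: GTC AAA TCA TAT CTC ATG TAG GAG GGT CCT TCG TCA TAT TAG — ATG at 17, stop TAG at 20 → 6 nt.
Frame +3: TCA AAT CAT ATC TCA TGT AGG AGG GTC CTT CGT CAT ATT — no ATG→stop ORF.
Frame -1: CTA ATA TGA CGA AGG ACC CTC CTA CAT GAG ATA TGA TTT GAC — no ATG→stop ORF.
Frame -2: TAA TAT GAC GAA GGA CCC TCC TAC ATG AGA TAT GAT TTG ACC — no ATG→stop ORF.
Frame -3: AAT ATG ACG AAG GAC CCT CCT ACA TGA GAT ATG ATT TGA — ATG at 6, stop TGA at 27 → 24 nt; ATG at 33, stop TGA at 39 → 9 nt.
Forward-strand max 6 nt; reverse-strand max 24 nt. The reverse strand has the longer ORF.

reverse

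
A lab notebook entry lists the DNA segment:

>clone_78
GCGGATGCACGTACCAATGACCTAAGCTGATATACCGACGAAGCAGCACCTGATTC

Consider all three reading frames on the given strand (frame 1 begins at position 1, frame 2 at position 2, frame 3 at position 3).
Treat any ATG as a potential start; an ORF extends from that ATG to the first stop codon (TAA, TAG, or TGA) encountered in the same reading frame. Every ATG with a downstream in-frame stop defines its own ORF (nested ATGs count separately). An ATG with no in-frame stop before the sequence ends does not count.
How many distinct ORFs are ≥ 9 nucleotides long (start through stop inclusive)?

2

Frame 1: GCG GAT GCA CGT ACC AAT GAC CTA AGC TGA TAT ACC GAC GAA GCA GCA CCT GAT — no ATG→stop ORF.
Frame 2: CGG ATG CAC GTA CCA ATG ACC TAA GCT GAT ATA CCG ACG AAG CAG CAC CTG ATT — ATG at 5, stop TAA at 23 → 21 nt; ATG at 17, stop TAA at 23 → 9 nt.
Frame 3: GGA TGC ACG TAC CAA TGA CCT AAG CTG ATA TAC CGA CGA AGC AGC ACC TGA TTC — no ATG→stop ORF.
ORFs ≥ 9 nucleotides: frame 2 5–25 (21 nucleotides), frame 2 17–25 (9 nucleotides). Count = 2.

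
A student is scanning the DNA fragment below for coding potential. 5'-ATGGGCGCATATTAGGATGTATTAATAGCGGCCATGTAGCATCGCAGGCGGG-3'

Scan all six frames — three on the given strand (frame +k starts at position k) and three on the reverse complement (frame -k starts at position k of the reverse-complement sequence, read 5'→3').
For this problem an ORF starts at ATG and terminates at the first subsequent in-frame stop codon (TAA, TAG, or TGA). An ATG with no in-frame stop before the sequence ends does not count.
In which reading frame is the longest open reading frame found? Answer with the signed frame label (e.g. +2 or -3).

-3

Reverse complement (5'→3'): CCCGCCTGCGATGCTACATGGCCGCTATTAATACATCCTAATATGCGCCCAT
Frame +1: ATG GGC GCA TAT TAG GAT GTA TTA ATA GCG GCC ATG TAG CAT CGC AGG CGG — ATG at 1, stop TAG at 13 → 15 nt; ATG at 34, stop TAG at 37 → 6 nt.
Frame +2: TGG GCG CAT ATT AGG ATG TAT TAA TAG CGG CCA TGT AGC ATC GCA GGC GGG — ATG at 17, stop TAA at 23 → 9 nt.
Frame +3: GGG CGC ATA TTA GGA TGT ATT AAT AGC GGC CAT GTA GCA TCG CAG GCG — no ATG→stop ORF.
Frame -1: CCC GCC TGC GAT GCT ACA TGG CCG CTA TTA ATA CAT CCT AAT ATG CGC CCA — no ATG→stop ORF.
Frame -2: CCG CCT GCG ATG CTA CAT GGC CGC TAT TAA TAC ATC CTA ATA TGC GCC CAT — ATG at 11, stop TAA at 29 → 21 nt.
Frame -3: CGC CTG CGA TGC TAC ATG GCC GCT ATT AAT ACA TCC TAA TAT GCG CCC — ATG at 18, stop TAA at 39 → 24 nt.
Longest ORF is 24 nt in frame -3 (positions 18–41).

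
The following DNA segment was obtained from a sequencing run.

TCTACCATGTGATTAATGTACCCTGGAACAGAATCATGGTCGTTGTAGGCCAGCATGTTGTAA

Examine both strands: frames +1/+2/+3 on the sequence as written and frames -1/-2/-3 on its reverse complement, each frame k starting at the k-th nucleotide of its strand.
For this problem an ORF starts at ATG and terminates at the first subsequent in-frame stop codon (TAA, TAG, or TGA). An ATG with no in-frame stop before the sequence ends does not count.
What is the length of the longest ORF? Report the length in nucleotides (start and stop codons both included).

36

Reverse complement (5'→3'): TTACAACATGCTGGCCTACAACGACCATGATTCTGTTCCAGGGTACATTAATCACATGGTAGA
Frame +1: TCT ACC ATG TGA TTA ATG TAC CCT GGA ACA GAA TCA TGG TCG TTG TAG GCC AGC ATG TTG TAA — ATG at 7, stop TGA at 10 → 6 nt; ATG at 16, stop TAG at 46 → 33 nt; ATG at 55, stop TAA at 61 → 9 nt.
Frame +2: CTA CCA TGT GAT TAA TGT ACC CTG GAA CAG AAT CAT GGT CGT TGT AGG CCA GCA TGT TGT — no ATG→stop ORF.
Frame +3: TAC CAT GTG ATT AAT GTA CCC TGG AAC AGA ATC ATG GTC GTT GTA GGC CAG CAT GTT GTA — no ATG→stop ORF.
Frame -1: TTA CAA CAT GCT GGC CTA CAA CGA CCA TGA TTC TGT TCC AGG GTA CAT TAA TCA CAT GGT AGA — no ATG→stop ORF.
Frame -2: TAC AAC ATG CTG GCC TAC AAC GAC CAT GAT TCT GTT CCA GGG TAC ATT AAT CAC ATG GTA — no ATG→stop ORF.
Frame -3: ACA ACA TGC TGG CCT ACA ACG ACC ATG ATT CTG TTC CAG GGT ACA TTA ATC ACA TGG TAG — ATG at 27, stop TAG at 60 → 36 nt.
Longest: frame -3, positions 27–62, 36 nt = 12 codons = 11 aa. → 36 nucleotides.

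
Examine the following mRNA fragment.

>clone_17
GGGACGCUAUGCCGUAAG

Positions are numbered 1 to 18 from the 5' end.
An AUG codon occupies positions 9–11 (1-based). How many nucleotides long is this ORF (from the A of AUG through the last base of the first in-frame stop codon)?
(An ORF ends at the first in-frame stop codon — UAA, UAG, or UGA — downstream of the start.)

Codons from position 9: AUG (9–11), CCG (12–14), UAA (15–17).
UAA is the first in-frame stop; ORF spans 9–17, 9 nucleotides.

9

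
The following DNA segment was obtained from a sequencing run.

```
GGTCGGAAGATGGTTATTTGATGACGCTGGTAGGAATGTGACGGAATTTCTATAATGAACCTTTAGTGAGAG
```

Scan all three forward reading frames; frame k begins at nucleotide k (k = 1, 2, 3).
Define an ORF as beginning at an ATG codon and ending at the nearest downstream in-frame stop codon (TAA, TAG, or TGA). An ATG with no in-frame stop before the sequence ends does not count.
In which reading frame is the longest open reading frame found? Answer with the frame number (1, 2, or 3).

Frame 1: GGT CGG AAG ATG GTT ATT TGA TGA CGC TGG TAG GAA TGT GAC GGA ATT TCT ATA ATG AAC CTT TAG TGA GAG — ATG at 10, stop TGA at 19 → 12 nt; ATG at 55, stop TAG at 64 → 12 nt.
Frame 2: GTC GGA AGA TGG TTA TTT GAT GAC GCT GGT AGG AAT GTG ACG GAA TTT CTA TAA TGA ACC TTT AGT GAG — no ATG→stop ORF.
Frame 3: TCG GAA GAT GGT TAT TTG ATG ACG CTG GTA GGA ATG TGA CGG AAT TTC TAT AAT GAA CCT TTA GTG AGA — ATG at 21, stop TGA at 39 → 21 nt; ATG at 36, stop TGA at 39 → 6 nt.
Longest ORF is 21 nt in frame 3 (positions 21–41).

3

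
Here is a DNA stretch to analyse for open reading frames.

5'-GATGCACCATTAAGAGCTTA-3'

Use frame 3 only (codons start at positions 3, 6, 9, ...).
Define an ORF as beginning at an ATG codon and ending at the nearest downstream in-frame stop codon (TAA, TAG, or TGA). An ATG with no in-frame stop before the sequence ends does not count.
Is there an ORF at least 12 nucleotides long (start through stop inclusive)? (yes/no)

no

Frame 3: TGC ACC ATT AAG AGC TTA — no ATG→stop ORF.
Largest ORF found is 0 nucleotides < 12, so no.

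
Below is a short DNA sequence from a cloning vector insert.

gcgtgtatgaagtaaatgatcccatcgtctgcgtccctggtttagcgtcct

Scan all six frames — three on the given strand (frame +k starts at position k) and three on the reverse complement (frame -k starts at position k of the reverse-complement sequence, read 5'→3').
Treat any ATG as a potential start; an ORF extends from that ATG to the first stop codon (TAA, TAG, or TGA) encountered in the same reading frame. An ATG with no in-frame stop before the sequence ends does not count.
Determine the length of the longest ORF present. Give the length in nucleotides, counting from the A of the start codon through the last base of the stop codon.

Reverse complement (5'→3'): AGGACGCTAAACCAGGGACGCAGACGATGGGATCATTTACTTCATACACGC
Frame +1: GCG TGT ATG AAG TAA ATG ATC CCA TCG TCT GCG TCC CTG GTT TAG CGT CCT — ATG at 7, stop TAA at 13 → 9 nt; ATG at 16, stop TAG at 43 → 30 nt.
Frame +2: CGT GTA TGA AGT AAA TGA TCC CAT CGT CTG CGT CCC TGG TTT AGC GTC — no ATG→stop ORF.
Frame +3: GTG TAT GAA GTA AAT GAT CCC ATC GTC TGC GTC CCT GGT TTA GCG TCC — no ATG→stop ORF.
Frame -1: AGG ACG CTA AAC CAG GGA CGC AGA CGA TGG GAT CAT TTA CTT CAT ACA CGC — no ATG→stop ORF.
Frame -2: GGA CGC TAA ACC AGG GAC GCA GAC GAT GGG ATC ATT TAC TTC ATA CAC — no ATG→stop ORF.
Frame -3: GAC GCT AAA CCA GGG ACG CAG ACG ATG GGA TCA TTT ACT TCA TAC ACG — no ATG→stop ORF.
Longest: frame +1, positions 16–45, 30 nt = 10 codons = 9 aa. → 30 nucleotides.

30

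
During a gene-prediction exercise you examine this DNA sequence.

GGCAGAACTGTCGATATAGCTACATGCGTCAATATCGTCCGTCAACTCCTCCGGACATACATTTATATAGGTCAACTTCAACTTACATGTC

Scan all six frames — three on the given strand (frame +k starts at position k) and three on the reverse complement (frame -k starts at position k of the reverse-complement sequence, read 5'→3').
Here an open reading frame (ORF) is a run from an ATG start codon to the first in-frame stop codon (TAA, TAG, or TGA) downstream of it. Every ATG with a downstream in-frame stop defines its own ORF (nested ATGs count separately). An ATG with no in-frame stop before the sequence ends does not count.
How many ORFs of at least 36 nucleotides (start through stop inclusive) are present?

0

Reverse complement (5'→3'): GACATGTAAGTTGAAGTTGACCTATATAAATGTATGTCCGGAGGAGTTGACGGACGATATTGACGCATGTAGCTATATCGACAGTTCTGCC
Frame +1: GGC AGA ACT GTC GAT ATA GCT ACA TGC GTC AAT ATC GTC CGT CAA CTC CTC CGG ACA TAC ATT TAT ATA GGT CAA CTT CAA CTT ACA TGT — no ATG→stop ORF.
Frame +2: GCA GAA CTG TCG ATA TAG CTA CAT GCG TCA ATA TCG TCC GTC AAC TCC TCC GGA CAT ACA TTT ATA TAG GTC AAC TTC AAC TTA CAT GTC — no ATG→stop ORF.
Frame +3: CAG AAC TGT CGA TAT AGC TAC ATG CGT CAA TAT CGT CCG TCA ACT CCT CCG GAC ATA CAT TTA TAT AGG TCA ACT TCA ACT TAC ATG — no ATG→stop ORF.
Frame -1: GAC ATG TAA GTT GAA GTT GAC CTA TAT AAA TGT ATG TCC GGA GGA GTT GAC GGA CGA TAT TGA CGC ATG TAG CTA TAT CGA CAG TTC TGC — ATG at 4, stop TAA at 7 → 6 nt; ATG at 34, stop TGA at 61 → 30 nt; ATG at 67, stop TAG at 70 → 6 nt.
Frame -2: ACA TGT AAG TTG AAG TTG ACC TAT ATA AAT GTA TGT CCG GAG GAG TTG ACG GAC GAT ATT GAC GCA TGT AGC TAT ATC GAC AGT TCT GCC — no ATG→stop ORF.
Frame -3: CAT GTA AGT TGA AGT TGA CCT ATA TAA ATG TAT GTC CGG AGG AGT TGA CGG ACG ATA TTG ACG CAT GTA GCT ATA TCG ACA GTT CTG — ATG at 30, stop TGA at 48 → 21 nt.
No ORF reaches 36 nucleotides. Count = 0.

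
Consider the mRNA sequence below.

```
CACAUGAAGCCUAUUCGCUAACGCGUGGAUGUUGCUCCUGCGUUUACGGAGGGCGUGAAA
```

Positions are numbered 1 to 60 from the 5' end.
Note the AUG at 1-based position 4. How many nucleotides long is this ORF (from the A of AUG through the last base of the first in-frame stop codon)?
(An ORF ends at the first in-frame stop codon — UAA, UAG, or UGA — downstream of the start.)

Codons from position 4: AUG (4–6), AAG (7–9), CCU (10–12), AUU (13–15), CGC (16–18), UAA (19–21).
UAA is the first in-frame stop; ORF spans 4–21, 18 nucleotides.

18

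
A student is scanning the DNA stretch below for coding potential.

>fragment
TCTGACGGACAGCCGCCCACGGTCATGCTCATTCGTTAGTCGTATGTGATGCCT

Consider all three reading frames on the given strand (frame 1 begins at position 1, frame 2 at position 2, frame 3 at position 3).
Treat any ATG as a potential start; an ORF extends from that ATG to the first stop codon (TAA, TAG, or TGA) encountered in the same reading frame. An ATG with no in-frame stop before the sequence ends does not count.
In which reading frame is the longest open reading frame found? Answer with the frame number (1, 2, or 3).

Frame 1: TCT GAC GGA CAG CCG CCC ACG GTC ATG CTC ATT CGT TAG TCG TAT GTG ATG CCT — ATG at 25, stop TAG at 37 → 15 nt.
Frame 2: CTG ACG GAC AGC CGC CCA CGG TCA TGC TCA TTC GTT AGT CGT ATG TGA TGC — ATG at 44, stop TGA at 47 → 6 nt.
Frame 3: TGA CGG ACA GCC GCC CAC GGT CAT GCT CAT TCG TTA GTC GTA TGT GAT GCC — no ATG→stop ORF.
Longest ORF is 15 nt in frame 1 (positions 25–39).

1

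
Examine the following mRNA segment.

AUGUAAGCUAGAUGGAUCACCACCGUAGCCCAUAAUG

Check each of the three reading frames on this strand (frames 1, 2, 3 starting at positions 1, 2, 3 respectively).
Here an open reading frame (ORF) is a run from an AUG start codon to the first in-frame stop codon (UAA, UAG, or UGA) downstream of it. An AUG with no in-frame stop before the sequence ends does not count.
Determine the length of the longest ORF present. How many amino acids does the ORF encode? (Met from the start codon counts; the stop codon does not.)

7

Frame 1: AUG UAA GCU AGA UGG AUC ACC ACC GUA GCC CAU AAU — AUG at 1, stop UAA at 4 → 6 nt.
Frame 2: UGU AAG CUA GAU GGA UCA CCA CCG UAG CCC AUA AUG — no AUG→stop ORF.
Frame 3: GUA AGC UAG AUG GAU CAC CAC CGU AGC CCA UAA — AUG at 12, stop UAA at 33 → 24 nt.
Longest: frame 3, positions 12–35, 24 nt = 8 codons = 7 aa. → 7 amino acids.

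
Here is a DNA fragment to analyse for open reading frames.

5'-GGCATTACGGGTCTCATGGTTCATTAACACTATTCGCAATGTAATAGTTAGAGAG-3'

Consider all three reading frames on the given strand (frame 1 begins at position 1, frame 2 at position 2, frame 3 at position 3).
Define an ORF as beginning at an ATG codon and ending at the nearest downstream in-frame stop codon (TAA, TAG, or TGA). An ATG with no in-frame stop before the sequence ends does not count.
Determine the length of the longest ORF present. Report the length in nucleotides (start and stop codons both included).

Frame 1: GGC ATT ACG GGT CTC ATG GTT CAT TAA CAC TAT TCG CAA TGT AAT AGT TAG AGA — ATG at 16, stop TAA at 25 → 12 nt.
Frame 2: GCA TTA CGG GTC TCA TGG TTC ATT AAC ACT ATT CGC AAT GTA ATA GTT AGA GAG — no ATG→stop ORF.
Frame 3: CAT TAC GGG TCT CAT GGT TCA TTA ACA CTA TTC GCA ATG TAA TAG TTA GAG — ATG at 39, stop TAA at 42 → 6 nt.
Longest: frame 1, positions 16–27, 12 nt = 4 codons = 3 aa. → 12 nucleotides.

12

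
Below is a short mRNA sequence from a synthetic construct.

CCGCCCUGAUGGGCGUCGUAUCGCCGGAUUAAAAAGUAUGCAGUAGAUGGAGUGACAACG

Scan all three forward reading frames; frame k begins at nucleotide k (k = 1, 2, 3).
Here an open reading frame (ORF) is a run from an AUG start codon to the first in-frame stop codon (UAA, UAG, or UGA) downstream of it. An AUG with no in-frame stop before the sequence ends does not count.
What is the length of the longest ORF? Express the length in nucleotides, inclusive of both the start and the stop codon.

24

Frame 1: CCG CCC UGA UGG GCG UCG UAU CGC CGG AUU AAA AAG UAU GCA GUA GAU GGA GUG ACA ACG — no AUG→stop ORF.
Frame 2: CGC CCU GAU GGG CGU CGU AUC GCC GGA UUA AAA AGU AUG CAG UAG AUG GAG UGA CAA — AUG at 38, stop UAG at 44 → 9 nt; AUG at 47, stop UGA at 53 → 9 nt.
Frame 3: GCC CUG AUG GGC GUC GUA UCG CCG GAU UAA AAA GUA UGC AGU AGA UGG AGU GAC AAC — AUG at 9, stop UAA at 30 → 24 nt.
Longest: frame 3, positions 9–32, 24 nt = 8 codons = 7 aa. → 24 nucleotides.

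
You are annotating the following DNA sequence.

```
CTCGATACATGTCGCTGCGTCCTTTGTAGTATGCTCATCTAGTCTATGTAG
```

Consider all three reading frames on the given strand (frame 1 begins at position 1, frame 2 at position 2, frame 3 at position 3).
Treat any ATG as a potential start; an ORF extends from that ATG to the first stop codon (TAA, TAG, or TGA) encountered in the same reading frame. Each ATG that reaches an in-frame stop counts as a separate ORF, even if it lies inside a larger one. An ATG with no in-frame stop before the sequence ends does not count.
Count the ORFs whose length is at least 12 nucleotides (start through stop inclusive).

2

Frame 1: CTC GAT ACA TGT CGC TGC GTC CTT TGT AGT ATG CTC ATC TAG TCT ATG TAG — ATG at 31, stop TAG at 40 → 12 nt; ATG at 46, stop TAG at 49 → 6 nt.
Frame 2: TCG ATA CAT GTC GCT GCG TCC TTT GTA GTA TGC TCA TCT AGT CTA TGT — no ATG→stop ORF.
Frame 3: CGA TAC ATG TCG CTG CGT CCT TTG TAG TAT GCT CAT CTA GTC TAT GTA — ATG at 9, stop TAG at 27 → 21 nt.
ORFs ≥ 12 nucleotides: frame 1 31–42 (12 nucleotides), frame 3 9–29 (21 nucleotides). Count = 2.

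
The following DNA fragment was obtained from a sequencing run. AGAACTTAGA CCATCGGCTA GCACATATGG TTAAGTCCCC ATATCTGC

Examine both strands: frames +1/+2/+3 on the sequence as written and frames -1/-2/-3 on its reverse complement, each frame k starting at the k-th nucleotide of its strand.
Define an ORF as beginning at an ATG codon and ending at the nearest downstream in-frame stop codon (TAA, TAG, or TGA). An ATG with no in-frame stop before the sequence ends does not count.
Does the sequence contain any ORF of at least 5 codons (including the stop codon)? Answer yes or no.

Reverse complement (5'→3'): GCAGATATGGGGACTTAACCATATGTGCTAGCCGATGGTCTAAGTTCT
Frame +1: AGA ACT TAG ACC ATC GGC TAG CAC ATA TGG TTA AGT CCC CAT ATC TGC — no ATG→stop ORF.
Frame +2: GAA CTT AGA CCA TCG GCT AGC ACA TAT GGT TAA GTC CCC ATA TCT — no ATG→stop ORF.
Frame +3: AAC TTA GAC CAT CGG CTA GCA CAT ATG GTT AAG TCC CCA TAT CTG — no ATG→stop ORF.
Frame -1: GCA GAT ATG GGG ACT TAA CCA TAT GTG CTA GCC GAT GGT CTA AGT TCT — ATG at 7, stop TAA at 16 → 12 nt.
Frame -2: CAG ATA TGG GGA CTT AAC CAT ATG TGC TAG CCG ATG GTC TAA GTT — ATG at 23, stop TAG at 29 → 9 nt; ATG at 35, stop TAA at 41 → 9 nt.
Frame -3: AGA TAT GGG GAC TTA ACC ATA TGT GCT AGC CGA TGG TCT AAG TTC — no ATG→stop ORF.
Largest ORF found is 4 codons < 5, so no.

no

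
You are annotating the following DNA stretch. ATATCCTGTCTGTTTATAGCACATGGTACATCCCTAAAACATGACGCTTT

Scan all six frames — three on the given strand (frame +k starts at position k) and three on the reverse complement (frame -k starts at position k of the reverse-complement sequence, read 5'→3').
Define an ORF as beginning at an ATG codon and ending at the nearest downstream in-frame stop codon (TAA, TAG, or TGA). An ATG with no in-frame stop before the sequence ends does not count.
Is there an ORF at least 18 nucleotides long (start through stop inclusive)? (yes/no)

Reverse complement (5'→3'): AAAGCGTCATGTTTTAGGGATGTACCATGTGCTATAAACAGACAGGATAT
Frame +1: ATA TCC TGT CTG TTT ATA GCA CAT GGT ACA TCC CTA AAA CAT GAC GCT — no ATG→stop ORF.
Frame +2: TAT CCT GTC TGT TTA TAG CAC ATG GTA CAT CCC TAA AAC ATG ACG CTT — ATG at 23, stop TAA at 35 → 15 nt.
Frame +3: ATC CTG TCT GTT TAT AGC ACA TGG TAC ATC CCT AAA ACA TGA CGC TTT — no ATG→stop ORF.
Frame -1: AAA GCG TCA TGT TTT AGG GAT GTA CCA TGT GCT ATA AAC AGA CAG GAT — no ATG→stop ORF.
Frame -2: AAG CGT CAT GTT TTA GGG ATG TAC CAT GTG CTA TAA ACA GAC AGG ATA — ATG at 20, stop TAA at 35 → 18 nt.
Frame -3: AGC GTC ATG TTT TAG GGA TGT ACC ATG TGC TAT AAA CAG ACA GGA TAT — ATG at 9, stop TAG at 15 → 9 nt.
Frame -2 has an ORF of 18 nucleotides (positions 20–37) ≥ 18, so yes.

yes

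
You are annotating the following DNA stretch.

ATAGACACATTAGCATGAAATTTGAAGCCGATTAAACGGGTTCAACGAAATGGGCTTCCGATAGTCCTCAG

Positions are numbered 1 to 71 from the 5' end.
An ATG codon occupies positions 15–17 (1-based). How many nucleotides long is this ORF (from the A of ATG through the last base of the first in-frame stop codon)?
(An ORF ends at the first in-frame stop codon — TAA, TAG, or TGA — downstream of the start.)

21

Codons from position 15: ATG (15–17), AAA (18–20), TTT (21–23), GAA (24–26), GCC (27–29), GAT (30–32), TAA (33–35).
TAA is the first in-frame stop; ORF spans 15–35, 21 nucleotides.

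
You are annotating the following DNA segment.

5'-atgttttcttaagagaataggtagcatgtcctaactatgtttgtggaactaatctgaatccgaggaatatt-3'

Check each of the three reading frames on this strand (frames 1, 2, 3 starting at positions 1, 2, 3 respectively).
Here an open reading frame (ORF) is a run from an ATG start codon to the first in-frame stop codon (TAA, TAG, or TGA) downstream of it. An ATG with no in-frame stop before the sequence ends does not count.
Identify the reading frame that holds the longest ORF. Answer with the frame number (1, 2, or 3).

1

Frame 1: ATG TTT TCT TAA GAG AAT AGG TAG CAT GTC CTA ACT ATG TTT GTG GAA CTA ATC TGA ATC CGA GGA ATA — ATG at 1, stop TAA at 10 → 12 nt; ATG at 37, stop TGA at 55 → 21 nt.
Frame 2: TGT TTT CTT AAG AGA ATA GGT AGC ATG TCC TAA CTA TGT TTG TGG AAC TAA TCT GAA TCC GAG GAA TAT — ATG at 26, stop TAA at 32 → 9 nt.
Frame 3: GTT TTC TTA AGA GAA TAG GTA GCA TGT CCT AAC TAT GTT TGT GGA ACT AAT CTG AAT CCG AGG AAT ATT — no ATG→stop ORF.
Longest ORF is 21 nt in frame 1 (positions 37–57).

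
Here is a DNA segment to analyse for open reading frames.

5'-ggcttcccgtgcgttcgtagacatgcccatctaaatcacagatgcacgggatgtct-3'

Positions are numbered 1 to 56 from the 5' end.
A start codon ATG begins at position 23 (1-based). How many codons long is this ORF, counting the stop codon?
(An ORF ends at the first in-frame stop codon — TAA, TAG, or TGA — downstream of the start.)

Codons from position 23: ATG (23–25), CCC (26–28), ATC (29–31), TAA (32–34).
TAA is the first in-frame stop; that's 4 codons including the stop.

4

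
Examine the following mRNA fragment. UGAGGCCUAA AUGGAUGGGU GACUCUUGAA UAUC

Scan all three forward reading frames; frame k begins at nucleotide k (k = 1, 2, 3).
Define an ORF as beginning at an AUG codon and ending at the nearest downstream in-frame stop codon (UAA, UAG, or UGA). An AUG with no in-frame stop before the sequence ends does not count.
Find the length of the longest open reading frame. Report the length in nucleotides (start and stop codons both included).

15

Frame 1: UGA GGC CUA AAU GGA UGG GUG ACU CUU GAA UAU — no AUG→stop ORF.
Frame 2: GAG GCC UAA AUG GAU GGG UGA CUC UUG AAU AUC — AUG at 11, stop UGA at 20 → 12 nt.
Frame 3: AGG CCU AAA UGG AUG GGU GAC UCU UGA AUA — AUG at 15, stop UGA at 27 → 15 nt.
Longest: frame 3, positions 15–29, 15 nt = 5 codons = 4 aa. → 15 nucleotides.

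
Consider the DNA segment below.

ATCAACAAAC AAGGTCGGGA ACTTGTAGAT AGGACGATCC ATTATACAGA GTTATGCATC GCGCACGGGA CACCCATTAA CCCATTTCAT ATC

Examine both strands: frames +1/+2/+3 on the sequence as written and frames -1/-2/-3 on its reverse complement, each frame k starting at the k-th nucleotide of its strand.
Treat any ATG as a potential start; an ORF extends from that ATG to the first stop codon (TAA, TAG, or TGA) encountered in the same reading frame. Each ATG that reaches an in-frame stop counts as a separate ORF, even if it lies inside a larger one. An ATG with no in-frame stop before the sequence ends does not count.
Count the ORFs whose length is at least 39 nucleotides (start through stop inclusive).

Reverse complement (5'→3'): GATATGAAATGGGTTAATGGGTGTCCCGTGCGCGATGCATAACTCTGTATAATGGATCGTCCTATCTACAAGTTCCCGACCTTGTTTGTTGAT
Frame +1: ATC AAC AAA CAA GGT CGG GAA CTT GTA GAT AGG ACG ATC CAT TAT ACA GAG TTA TGC ATC GCG CAC GGG ACA CCC ATT AAC CCA TTT CAT ATC — no ATG→stop ORF.
Frame +2: TCA ACA AAC AAG GTC GGG AAC TTG TAG ATA GGA CGA TCC ATT ATA CAG AGT TAT GCA TCG CGC ACG GGA CAC CCA TTA ACC CAT TTC ATA — no ATG→stop ORF.
Frame +3: CAA CAA ACA AGG TCG GGA ACT TGT AGA TAG GAC GAT CCA TTA TAC AGA GTT ATG CAT CGC GCA CGG GAC ACC CAT TAA CCC ATT TCA TAT — ATG at 54, stop TAA at 78 → 27 nt.
Frame -1: GAT ATG AAA TGG GTT AAT GGG TGT CCC GTG CGC GAT GCA TAA CTC TGT ATA ATG GAT CGT CCT ATC TAC AAG TTC CCG ACC TTG TTT GTT GAT — ATG at 4, stop TAA at 40 → 39 nt.
Frame -2: ATA TGA AAT GGG TTA ATG GGT GTC CCG TGC GCG ATG CAT AAC TCT GTA TAA TGG ATC GTC CTA TCT ACA AGT TCC CGA CCT TGT TTG TTG — ATG at 17, stop TAA at 50 → 36 nt; ATG at 35, stop TAA at 50 → 18 nt.
Frame -3: TAT GAA ATG GGT TAA TGG GTG TCC CGT GCG CGA TGC ATA ACT CTG TAT AAT GGA TCG TCC TAT CTA CAA GTT CCC GAC CTT GTT TGT TGA — ATG at 9, stop TAA at 15 → 9 nt.
ORFs ≥ 39 nucleotides: frame -1 4–42 (39 nucleotides). Count = 1.

1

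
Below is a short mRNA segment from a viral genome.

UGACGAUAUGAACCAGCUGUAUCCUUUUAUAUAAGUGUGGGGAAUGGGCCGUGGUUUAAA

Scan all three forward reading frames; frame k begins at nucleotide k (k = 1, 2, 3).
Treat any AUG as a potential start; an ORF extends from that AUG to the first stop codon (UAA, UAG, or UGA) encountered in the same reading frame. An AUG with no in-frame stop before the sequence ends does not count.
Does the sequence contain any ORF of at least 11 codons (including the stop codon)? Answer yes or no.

Frame 1: UGA CGA UAU GAA CCA GCU GUA UCC UUU UAU AUA AGU GUG GGG AAU GGG CCG UGG UUU AAA — no AUG→stop ORF.
Frame 2: GAC GAU AUG AAC CAG CUG UAU CCU UUU AUA UAA GUG UGG GGA AUG GGC CGU GGU UUA — AUG at 8, stop UAA at 32 → 27 nt.
Frame 3: ACG AUA UGA ACC AGC UGU AUC CUU UUA UAU AAG UGU GGG GAA UGG GCC GUG GUU UAA — no AUG→stop ORF.
Largest ORF found is 9 codons < 11, so no.

no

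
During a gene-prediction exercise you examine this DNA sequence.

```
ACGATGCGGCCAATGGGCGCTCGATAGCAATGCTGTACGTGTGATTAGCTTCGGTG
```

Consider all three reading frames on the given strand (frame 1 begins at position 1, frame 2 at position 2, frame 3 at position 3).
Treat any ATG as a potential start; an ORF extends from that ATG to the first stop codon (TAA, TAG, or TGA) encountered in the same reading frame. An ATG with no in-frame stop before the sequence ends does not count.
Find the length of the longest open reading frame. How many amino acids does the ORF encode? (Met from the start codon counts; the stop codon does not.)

7

Frame 1: ACG ATG CGG CCA ATG GGC GCT CGA TAG CAA TGC TGT ACG TGT GAT TAG CTT CGG — ATG at 4, stop TAG at 25 → 24 nt; ATG at 13, stop TAG at 25 → 15 nt.
Frame 2: CGA TGC GGC CAA TGG GCG CTC GAT AGC AAT GCT GTA CGT GTG ATT AGC TTC GGT — no ATG→stop ORF.
Frame 3: GAT GCG GCC AAT GGG CGC TCG ATA GCA ATG CTG TAC GTG TGA TTA GCT TCG GTG — ATG at 30, stop TGA at 42 → 15 nt.
Longest: frame 1, positions 4–27, 24 nt = 8 codons = 7 aa. → 7 amino acids.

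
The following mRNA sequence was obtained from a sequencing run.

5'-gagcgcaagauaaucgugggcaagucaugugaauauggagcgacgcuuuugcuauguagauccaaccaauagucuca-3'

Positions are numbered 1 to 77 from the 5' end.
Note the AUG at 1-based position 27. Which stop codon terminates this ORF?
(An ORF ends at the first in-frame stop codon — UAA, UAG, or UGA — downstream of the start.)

Codons from position 27: AUG (27–29), UGA (30–32).
The first in-frame stop codon is UGA.

UGA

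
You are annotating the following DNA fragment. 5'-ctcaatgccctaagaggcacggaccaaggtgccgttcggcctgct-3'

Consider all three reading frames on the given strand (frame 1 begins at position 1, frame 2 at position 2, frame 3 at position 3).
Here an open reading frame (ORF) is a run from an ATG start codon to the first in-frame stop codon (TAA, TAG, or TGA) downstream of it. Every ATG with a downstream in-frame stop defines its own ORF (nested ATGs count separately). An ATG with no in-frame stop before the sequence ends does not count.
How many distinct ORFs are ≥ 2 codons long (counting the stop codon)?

Frame 1: CTC AAT GCC CTA AGA GGC ACG GAC CAA GGT GCC GTT CGG CCT GCT — no ATG→stop ORF.
Frame 2: TCA ATG CCC TAA GAG GCA CGG ACC AAG GTG CCG TTC GGC CTG — ATG at 5, stop TAA at 11 → 9 nt.
Frame 3: CAA TGC CCT AAG AGG CAC GGA CCA AGG TGC CGT TCG GCC TGC — no ATG→stop ORF.
ORFs ≥ 2 codons: frame 2 5–13 (3 codons). Count = 1.

1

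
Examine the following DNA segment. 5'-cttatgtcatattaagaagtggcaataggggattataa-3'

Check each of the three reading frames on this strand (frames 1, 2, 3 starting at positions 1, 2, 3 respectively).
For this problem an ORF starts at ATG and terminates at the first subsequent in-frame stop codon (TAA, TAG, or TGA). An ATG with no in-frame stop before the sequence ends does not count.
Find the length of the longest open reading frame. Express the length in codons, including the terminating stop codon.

Frame 1: CTT ATG TCA TAT TAA GAA GTG GCA ATA GGG GAT TAT — ATG at 4, stop TAA at 13 → 12 nt.
Frame 2: TTA TGT CAT ATT AAG AAG TGG CAA TAG GGG ATT ATA — no ATG→stop ORF.
Frame 3: TAT GTC ATA TTA AGA AGT GGC AAT AGG GGA TTA TAA — no ATG→stop ORF.
Longest: frame 1, positions 4–15, 12 nt = 4 codons = 3 aa. → 4 codons.

4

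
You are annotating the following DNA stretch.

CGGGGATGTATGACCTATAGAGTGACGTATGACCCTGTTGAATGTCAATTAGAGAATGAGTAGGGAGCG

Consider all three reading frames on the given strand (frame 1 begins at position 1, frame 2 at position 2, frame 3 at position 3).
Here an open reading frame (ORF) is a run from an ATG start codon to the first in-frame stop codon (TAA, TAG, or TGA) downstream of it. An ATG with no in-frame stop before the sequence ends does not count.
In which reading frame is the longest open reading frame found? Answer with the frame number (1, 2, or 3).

1

Frame 1: CGG GGA TGT ATG ACC TAT AGA GTG ACG TAT GAC CCT GTT GAA TGT CAA TTA GAG AAT GAG TAG GGA GCG — ATG at 10, stop TAG at 61 → 54 nt.
Frame 2: GGG GAT GTA TGA CCT ATA GAG TGA CGT ATG ACC CTG TTG AAT GTC AAT TAG AGA ATG AGT AGG GAG — ATG at 29, stop TAG at 50 → 24 nt.
Frame 3: GGG ATG TAT GAC CTA TAG AGT GAC GTA TGA CCC TGT TGA ATG TCA ATT AGA GAA TGA GTA GGG AGC — ATG at 6, stop TAG at 18 → 15 nt; ATG at 42, stop TGA at 57 → 18 nt.
Longest ORF is 54 nt in frame 1 (positions 10–63).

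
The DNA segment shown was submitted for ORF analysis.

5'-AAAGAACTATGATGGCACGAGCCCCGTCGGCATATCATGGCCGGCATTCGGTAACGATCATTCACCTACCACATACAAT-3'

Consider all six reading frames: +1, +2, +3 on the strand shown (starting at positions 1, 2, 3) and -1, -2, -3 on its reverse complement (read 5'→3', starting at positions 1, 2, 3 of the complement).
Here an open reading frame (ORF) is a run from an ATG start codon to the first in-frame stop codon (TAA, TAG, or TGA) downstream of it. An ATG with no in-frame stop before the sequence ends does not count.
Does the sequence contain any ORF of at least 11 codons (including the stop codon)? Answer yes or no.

no

Reverse complement (5'→3'): ATTGTATGTGGTAGGTGAATGATCGTTACCGAATGCCGGCCATGATATGCCGACGGGGCTCGTGCCATCATAGTTCTTT
Frame +1: AAA GAA CTA TGA TGG CAC GAG CCC CGT CGG CAT ATC ATG GCC GGC ATT CGG TAA CGA TCA TTC ACC TAC CAC ATA CAA — ATG at 37, stop TAA at 52 → 18 nt.
Frame +2: AAG AAC TAT GAT GGC ACG AGC CCC GTC GGC ATA TCA TGG CCG GCA TTC GGT AAC GAT CAT TCA CCT ACC ACA TAC AAT — no ATG→stop ORF.
Frame +3: AGA ACT ATG ATG GCA CGA GCC CCG TCG GCA TAT CAT GGC CGG CAT TCG GTA ACG ATC ATT CAC CTA CCA CAT ACA — no ATG→stop ORF.
Frame -1: ATT GTA TGT GGT AGG TGA ATG ATC GTT ACC GAA TGC CGG CCA TGA TAT GCC GAC GGG GCT CGT GCC ATC ATA GTT CTT — ATG at 19, stop TGA at 43 → 27 nt.
Frame -2: TTG TAT GTG GTA GGT GAA TGA TCG TTA CCG AAT GCC GGC CAT GAT ATG CCG ACG GGG CTC GTG CCA TCA TAG TTC TTT — ATG at 47, stop TAG at 71 → 27 nt.
Frame -3: TGT ATG TGG TAG GTG AAT GAT CGT TAC CGA ATG CCG GCC ATG ATA TGC CGA CGG GGC TCG TGC CAT CAT AGT TCT — ATG at 6, stop TAG at 12 → 9 nt.
Largest ORF found is 9 codons < 11, so no.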